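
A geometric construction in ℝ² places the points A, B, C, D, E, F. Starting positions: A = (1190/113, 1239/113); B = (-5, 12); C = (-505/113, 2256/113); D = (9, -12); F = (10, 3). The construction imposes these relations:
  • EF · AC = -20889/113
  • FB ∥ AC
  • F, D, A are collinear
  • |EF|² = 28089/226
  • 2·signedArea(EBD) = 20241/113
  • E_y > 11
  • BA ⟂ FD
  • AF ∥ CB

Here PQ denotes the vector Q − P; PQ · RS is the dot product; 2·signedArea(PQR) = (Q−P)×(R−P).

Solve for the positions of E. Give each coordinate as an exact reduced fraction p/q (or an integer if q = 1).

E = (625/226, 2595/226)

1. E_x = 625/226  [EF · AC = -20889/113 ∩ 2·signedArea(EBD) = 20241/113]
2. E_y = 2595/226  [EF · AC = -20889/113 ∩ 2·signedArea(EBD) = 20241/113]
   → E = (625/226, 2595/226)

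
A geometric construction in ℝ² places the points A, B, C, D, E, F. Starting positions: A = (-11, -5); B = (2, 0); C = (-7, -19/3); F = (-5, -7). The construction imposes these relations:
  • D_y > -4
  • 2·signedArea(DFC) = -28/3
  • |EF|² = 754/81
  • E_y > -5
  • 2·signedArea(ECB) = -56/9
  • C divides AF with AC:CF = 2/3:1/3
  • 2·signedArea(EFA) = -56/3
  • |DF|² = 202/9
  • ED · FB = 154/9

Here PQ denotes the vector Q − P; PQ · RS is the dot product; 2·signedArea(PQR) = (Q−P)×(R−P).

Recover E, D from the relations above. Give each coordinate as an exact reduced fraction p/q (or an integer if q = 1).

1. E_x = -10/3  [2·signedArea(EFA) = -56/3 ∩ 2·signedArea(ECB) = -56/9]
2. E_y = -40/9  [2·signedArea(EFA) = -56/3 ∩ 2·signedArea(ECB) = -56/9]
   → E = (-10/3, -40/9)
3. D_x = -2  [2·signedArea(DFC) = -28/3 ∩ ED · FB = 154/9]
4. D_y = -10/3  [2·signedArea(DFC) = -28/3 ∩ ED · FB = 154/9]
   → D = (-2, -10/3)

D = (-2, -10/3)
E = (-10/3, -40/9)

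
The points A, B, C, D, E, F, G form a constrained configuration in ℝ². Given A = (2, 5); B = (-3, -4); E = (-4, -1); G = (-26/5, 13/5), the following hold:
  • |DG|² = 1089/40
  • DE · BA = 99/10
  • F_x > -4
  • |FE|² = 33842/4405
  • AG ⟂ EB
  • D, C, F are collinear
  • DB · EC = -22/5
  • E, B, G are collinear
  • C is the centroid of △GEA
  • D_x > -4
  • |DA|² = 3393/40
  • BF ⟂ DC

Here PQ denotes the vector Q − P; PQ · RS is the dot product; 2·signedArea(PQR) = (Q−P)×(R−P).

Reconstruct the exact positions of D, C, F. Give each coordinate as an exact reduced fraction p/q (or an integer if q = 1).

1. D_x = -71/20  [line -5·x + -9·y + -389/10 = 0 ∩ |DG|² = 1089/40]
2. D_y = -47/20  [line -5·x + -9·y + -389/10 = 0 ∩ |DG|² = 1089/40]
   → D = (-71/20, -47/20)
3. C_x = -12/5  [C is the centroid of △GEA]
4. C_y = 11/5  [C is the centroid of △GEA]
   → C = (-12/5, 11/5)
5. F_x = -17219/4405  [D, C, F are collinear ∩ BF ⟂ DC]
6. F_y = -16608/4405  [D, C, F are collinear ∩ BF ⟂ DC]
   → F = (-17219/4405, -16608/4405)

C = (-12/5, 11/5)
D = (-71/20, -47/20)
F = (-17219/4405, -16608/4405)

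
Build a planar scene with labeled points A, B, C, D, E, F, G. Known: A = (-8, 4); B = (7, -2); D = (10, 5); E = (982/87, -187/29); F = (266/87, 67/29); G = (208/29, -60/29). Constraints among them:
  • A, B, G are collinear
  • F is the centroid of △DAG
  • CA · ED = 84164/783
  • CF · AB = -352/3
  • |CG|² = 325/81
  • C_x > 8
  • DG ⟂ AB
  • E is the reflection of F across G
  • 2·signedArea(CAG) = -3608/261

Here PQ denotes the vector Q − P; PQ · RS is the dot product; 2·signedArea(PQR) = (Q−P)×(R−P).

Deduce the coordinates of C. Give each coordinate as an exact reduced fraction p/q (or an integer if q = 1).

1. C_x = 2230/261  [2·signedArea(CAG) = -3608/261 ∩ CF · AB = -352/3]
2. C_y = -307/87  [2·signedArea(CAG) = -3608/261 ∩ CF · AB = -352/3]
   → C = (2230/261, -307/87)

C = (2230/261, -307/87)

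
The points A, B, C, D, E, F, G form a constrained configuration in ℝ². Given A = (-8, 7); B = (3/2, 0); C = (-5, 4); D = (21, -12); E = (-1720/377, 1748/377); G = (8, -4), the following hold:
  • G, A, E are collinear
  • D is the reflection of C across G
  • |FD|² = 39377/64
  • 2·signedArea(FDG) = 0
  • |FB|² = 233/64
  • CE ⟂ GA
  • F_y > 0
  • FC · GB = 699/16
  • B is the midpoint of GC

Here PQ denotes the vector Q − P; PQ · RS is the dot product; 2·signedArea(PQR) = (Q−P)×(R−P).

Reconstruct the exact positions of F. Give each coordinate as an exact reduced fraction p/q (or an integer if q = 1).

F = (-1/8, 1)

1. F_x = -1/8  [2·signedArea(FDG) = 0 ∩ FC · GB = 699/16]
2. F_y = 1  [2·signedArea(FDG) = 0 ∩ FC · GB = 699/16]
   → F = (-1/8, 1)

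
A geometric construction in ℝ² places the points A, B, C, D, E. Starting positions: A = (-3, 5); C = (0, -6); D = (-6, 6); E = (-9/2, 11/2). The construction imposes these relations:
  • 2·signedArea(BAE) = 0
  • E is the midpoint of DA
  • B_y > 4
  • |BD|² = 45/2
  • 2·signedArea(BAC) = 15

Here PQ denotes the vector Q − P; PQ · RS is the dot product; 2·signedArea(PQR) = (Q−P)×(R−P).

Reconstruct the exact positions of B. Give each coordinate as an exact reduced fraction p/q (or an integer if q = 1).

B = (-3/2, 9/2)

1. B_x = -3/2  [2·signedArea(BAE) = 0 ∩ 2·signedArea(BAC) = 15]
2. B_y = 9/2  [2·signedArea(BAE) = 0 ∩ 2·signedArea(BAC) = 15]
   → B = (-3/2, 9/2)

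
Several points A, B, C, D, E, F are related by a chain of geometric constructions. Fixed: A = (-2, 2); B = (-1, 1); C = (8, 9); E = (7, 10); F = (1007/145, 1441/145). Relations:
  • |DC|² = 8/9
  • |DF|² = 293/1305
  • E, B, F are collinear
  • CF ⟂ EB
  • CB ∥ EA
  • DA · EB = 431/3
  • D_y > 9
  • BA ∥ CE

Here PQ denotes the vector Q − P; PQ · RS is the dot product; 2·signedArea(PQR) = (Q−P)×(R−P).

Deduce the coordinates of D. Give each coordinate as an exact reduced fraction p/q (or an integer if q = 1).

1. D_x = 22/3  [line 8·x + 9·y + -437/3 = 0 ∩ |DC|² = 8/9]
2. D_y = 29/3  [line 8·x + 9·y + -437/3 = 0 ∩ |DC|² = 8/9]
   → D = (22/3, 29/3)

D = (22/3, 29/3)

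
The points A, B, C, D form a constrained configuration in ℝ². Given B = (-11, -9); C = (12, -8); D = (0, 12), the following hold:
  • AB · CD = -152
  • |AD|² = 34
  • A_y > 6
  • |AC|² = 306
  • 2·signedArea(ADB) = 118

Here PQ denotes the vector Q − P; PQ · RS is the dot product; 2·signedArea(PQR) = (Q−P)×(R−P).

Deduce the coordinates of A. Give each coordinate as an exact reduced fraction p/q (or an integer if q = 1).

A = (3, 7)

1. A_x = 3  [2·signedArea(ADB) = 118 ∩ AB · CD = -152]
2. A_y = 7  [2·signedArea(ADB) = 118 ∩ AB · CD = -152]
   → A = (3, 7)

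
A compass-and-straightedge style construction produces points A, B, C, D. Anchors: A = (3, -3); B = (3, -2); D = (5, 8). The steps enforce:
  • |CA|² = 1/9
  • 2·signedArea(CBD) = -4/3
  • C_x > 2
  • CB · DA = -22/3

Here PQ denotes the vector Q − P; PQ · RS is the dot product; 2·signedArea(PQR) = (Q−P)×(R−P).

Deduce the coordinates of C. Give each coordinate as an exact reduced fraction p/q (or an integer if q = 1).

1. C_x = 3  [2·signedArea(CBD) = -4/3 ∩ CB · DA = -22/3]
2. C_y = -8/3  [2·signedArea(CBD) = -4/3 ∩ CB · DA = -22/3]
   → C = (3, -8/3)

C = (3, -8/3)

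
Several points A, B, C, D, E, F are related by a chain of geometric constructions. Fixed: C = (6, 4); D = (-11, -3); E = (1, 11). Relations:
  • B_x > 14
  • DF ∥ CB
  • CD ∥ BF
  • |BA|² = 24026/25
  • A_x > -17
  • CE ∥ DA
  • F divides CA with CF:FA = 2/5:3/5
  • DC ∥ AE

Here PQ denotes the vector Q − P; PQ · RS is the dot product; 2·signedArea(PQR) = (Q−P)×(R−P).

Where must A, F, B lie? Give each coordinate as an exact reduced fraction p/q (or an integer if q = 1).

1. A_x = -16  [DC ∥ AE ∩ CE ∥ DA]
2. A_y = 4  [DC ∥ AE ∩ CE ∥ DA]
   → A = (-16, 4)
3. F_x = -14/5  [F divides CA with CF:FA = 2/5:3/5]
4. F_y = 4  [F divides CA with CF:FA = 2/5:3/5]
   → F = (-14/5, 4)
5. B_x = 71/5  [CD ∥ BF ∩ DF ∥ CB]
6. B_y = 11  [CD ∥ BF ∩ DF ∥ CB]
   → B = (71/5, 11)

A = (-16, 4)
B = (71/5, 11)
F = (-14/5, 4)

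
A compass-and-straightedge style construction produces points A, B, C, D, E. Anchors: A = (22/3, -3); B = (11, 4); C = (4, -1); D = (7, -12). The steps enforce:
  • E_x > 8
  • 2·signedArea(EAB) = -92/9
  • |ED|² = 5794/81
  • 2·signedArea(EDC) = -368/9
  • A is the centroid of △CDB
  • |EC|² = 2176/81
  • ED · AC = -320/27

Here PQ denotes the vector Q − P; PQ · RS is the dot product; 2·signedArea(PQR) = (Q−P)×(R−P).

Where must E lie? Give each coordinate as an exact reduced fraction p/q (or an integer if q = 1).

1. E_x = 76/9  [2·signedArea(EDC) = -368/9 ∩ 2·signedArea(EAB) = -92/9]
2. E_y = -11/3  [2·signedArea(EDC) = -368/9 ∩ 2·signedArea(EAB) = -92/9]
   → E = (76/9, -11/3)

E = (76/9, -11/3)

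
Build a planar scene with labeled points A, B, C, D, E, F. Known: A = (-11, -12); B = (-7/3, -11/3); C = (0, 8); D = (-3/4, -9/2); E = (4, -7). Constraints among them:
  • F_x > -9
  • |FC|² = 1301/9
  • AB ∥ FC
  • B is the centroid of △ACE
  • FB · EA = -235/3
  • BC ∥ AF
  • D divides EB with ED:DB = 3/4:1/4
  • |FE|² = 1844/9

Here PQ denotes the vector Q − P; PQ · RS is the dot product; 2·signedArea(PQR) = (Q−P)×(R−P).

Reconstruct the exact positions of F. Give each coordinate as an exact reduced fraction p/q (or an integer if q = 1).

F = (-26/3, -1/3)

1. F_x = -26/3  [AB ∥ FC ∩ BC ∥ AF]
2. F_y = -1/3  [AB ∥ FC ∩ BC ∥ AF]
   → F = (-26/3, -1/3)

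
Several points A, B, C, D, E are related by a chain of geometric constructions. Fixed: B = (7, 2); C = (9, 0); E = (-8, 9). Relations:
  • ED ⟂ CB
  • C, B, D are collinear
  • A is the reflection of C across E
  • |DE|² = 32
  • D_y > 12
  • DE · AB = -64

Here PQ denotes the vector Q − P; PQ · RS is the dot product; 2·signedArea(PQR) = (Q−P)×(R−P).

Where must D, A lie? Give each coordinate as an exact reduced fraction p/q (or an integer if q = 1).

A = (-25, 18)
D = (-4, 13)

1. D_x = -4  [C, B, D are collinear ∩ ED ⟂ CB]
2. D_y = 13  [C, B, D are collinear ∩ ED ⟂ CB]
   → D = (-4, 13)
3. A_x = -25  [A is the reflection of C across E]
4. A_y = 18  [A is the reflection of C across E]
   → A = (-25, 18)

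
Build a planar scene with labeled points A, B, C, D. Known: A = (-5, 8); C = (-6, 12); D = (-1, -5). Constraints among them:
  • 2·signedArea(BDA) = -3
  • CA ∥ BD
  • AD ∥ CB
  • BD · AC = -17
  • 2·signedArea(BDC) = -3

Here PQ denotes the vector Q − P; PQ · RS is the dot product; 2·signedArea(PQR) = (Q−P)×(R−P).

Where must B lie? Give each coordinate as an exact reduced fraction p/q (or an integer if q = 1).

B = (-2, -1)

1. B_x = -2  [CA ∥ BD ∩ AD ∥ CB]
2. B_y = -1  [CA ∥ BD ∩ AD ∥ CB]
   → B = (-2, -1)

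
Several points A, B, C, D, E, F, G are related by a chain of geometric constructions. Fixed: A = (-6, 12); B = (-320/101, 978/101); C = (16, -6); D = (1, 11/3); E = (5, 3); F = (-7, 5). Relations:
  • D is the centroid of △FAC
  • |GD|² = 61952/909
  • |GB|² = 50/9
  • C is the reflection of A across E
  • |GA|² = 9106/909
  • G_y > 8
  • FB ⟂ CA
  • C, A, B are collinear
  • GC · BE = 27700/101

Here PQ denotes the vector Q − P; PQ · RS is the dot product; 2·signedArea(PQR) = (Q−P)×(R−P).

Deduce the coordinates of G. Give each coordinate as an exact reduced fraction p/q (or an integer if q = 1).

1. G_x = -1633/303  [line -825/101·x + 675/101·y + -10450/101 = 0 ∩ |GD|² = 61952/909]
2. G_y = 2695/303  [line -825/101·x + 675/101·y + -10450/101 = 0 ∩ |GD|² = 61952/909]
   → G = (-1633/303, 2695/303)

G = (-1633/303, 2695/303)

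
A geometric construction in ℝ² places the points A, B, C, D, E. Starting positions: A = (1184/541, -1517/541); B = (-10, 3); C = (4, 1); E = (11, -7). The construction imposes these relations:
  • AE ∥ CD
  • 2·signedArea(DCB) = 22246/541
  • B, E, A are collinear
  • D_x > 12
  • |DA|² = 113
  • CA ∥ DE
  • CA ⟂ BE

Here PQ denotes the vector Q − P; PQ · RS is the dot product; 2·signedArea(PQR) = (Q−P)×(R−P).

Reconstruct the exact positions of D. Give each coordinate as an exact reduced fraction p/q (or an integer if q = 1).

1. D_x = 6931/541  [CA ∥ DE ∩ AE ∥ CD]
2. D_y = -1729/541  [CA ∥ DE ∩ AE ∥ CD]
   → D = (6931/541, -1729/541)

D = (6931/541, -1729/541)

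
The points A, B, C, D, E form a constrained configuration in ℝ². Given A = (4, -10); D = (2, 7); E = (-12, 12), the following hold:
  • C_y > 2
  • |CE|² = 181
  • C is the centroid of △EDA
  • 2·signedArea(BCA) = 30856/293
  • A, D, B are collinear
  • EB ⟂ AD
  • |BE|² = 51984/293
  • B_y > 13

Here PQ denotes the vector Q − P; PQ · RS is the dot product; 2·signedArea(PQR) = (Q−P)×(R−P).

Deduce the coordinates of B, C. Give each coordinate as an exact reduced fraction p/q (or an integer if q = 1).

B = (360/293, 3972/293)
C = (-2, 3)

1. B_x = 360/293  [A, D, B are collinear ∩ EB ⟂ AD]
2. B_y = 3972/293  [A, D, B are collinear ∩ EB ⟂ AD]
   → B = (360/293, 3972/293)
3. C_x = -2  [C is the centroid of △EDA]
4. C_y = 3  [C is the centroid of △EDA]
   → C = (-2, 3)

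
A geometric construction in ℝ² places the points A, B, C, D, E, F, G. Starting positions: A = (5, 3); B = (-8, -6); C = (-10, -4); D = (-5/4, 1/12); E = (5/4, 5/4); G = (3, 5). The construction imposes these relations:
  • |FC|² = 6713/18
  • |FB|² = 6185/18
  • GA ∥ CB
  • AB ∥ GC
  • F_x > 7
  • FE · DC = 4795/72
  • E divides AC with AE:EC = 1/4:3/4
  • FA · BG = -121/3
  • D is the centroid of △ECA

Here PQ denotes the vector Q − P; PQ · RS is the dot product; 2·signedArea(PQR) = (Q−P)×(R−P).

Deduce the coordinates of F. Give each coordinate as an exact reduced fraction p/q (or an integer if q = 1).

1. F_x = 15/2  [FA · BG = -121/3 ∩ FE · DC = 4795/72]
2. F_y = 25/6  [FA · BG = -121/3 ∩ FE · DC = 4795/72]
   → F = (15/2, 25/6)

F = (15/2, 25/6)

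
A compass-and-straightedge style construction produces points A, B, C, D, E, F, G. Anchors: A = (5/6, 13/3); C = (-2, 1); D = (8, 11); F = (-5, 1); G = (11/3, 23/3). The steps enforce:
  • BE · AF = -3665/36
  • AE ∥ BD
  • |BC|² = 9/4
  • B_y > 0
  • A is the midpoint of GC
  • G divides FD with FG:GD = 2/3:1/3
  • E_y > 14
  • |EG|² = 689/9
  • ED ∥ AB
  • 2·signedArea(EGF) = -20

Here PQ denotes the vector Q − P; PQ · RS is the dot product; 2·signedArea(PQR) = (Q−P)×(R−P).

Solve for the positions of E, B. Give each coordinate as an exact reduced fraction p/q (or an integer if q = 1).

1. E_x = 28/3  [line 20/3·x + -26/3·y + 62 = 0 ∩ |EG|² = 689/9]
2. E_y = 43/3  [line 20/3·x + -26/3·y + 62 = 0 ∩ |EG|² = 689/9]
   → E = (28/3, 43/3)
3. B_x = -1/2  [AE ∥ BD ∩ ED ∥ AB]
4. B_y = 1  [AE ∥ BD ∩ ED ∥ AB]
   → B = (-1/2, 1)

B = (-1/2, 1)
E = (28/3, 43/3)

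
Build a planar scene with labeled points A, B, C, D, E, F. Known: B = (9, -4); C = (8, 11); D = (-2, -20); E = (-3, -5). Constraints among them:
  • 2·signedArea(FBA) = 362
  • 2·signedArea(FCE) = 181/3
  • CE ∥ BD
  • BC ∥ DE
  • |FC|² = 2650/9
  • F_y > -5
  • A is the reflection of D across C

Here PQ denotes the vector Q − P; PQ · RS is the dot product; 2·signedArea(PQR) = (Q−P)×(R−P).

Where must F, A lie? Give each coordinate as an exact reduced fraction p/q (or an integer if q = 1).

A = (18, 42)
F = (1, -14/3)

1. A_x = 18  [A is the reflection of D across C]
2. A_y = 42  [A is the reflection of D across C]
   → A = (18, 42)
3. F_x = 1  [2·signedArea(FBA) = 362 ∩ 2·signedArea(FCE) = 181/3]
4. F_y = -14/3  [2·signedArea(FBA) = 362 ∩ 2·signedArea(FCE) = 181/3]
   → F = (1, -14/3)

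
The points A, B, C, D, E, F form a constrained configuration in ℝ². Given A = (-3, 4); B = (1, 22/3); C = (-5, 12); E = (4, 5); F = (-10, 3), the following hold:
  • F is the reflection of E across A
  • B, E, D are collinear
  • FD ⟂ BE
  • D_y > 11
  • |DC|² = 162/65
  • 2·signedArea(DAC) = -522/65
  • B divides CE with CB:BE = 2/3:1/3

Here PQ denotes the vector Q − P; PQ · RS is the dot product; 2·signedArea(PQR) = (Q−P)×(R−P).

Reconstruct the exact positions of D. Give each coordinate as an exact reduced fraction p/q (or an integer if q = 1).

1. D_x = -244/65  [B, E, D are collinear ∩ FD ⟂ BE]
2. D_y = 717/65  [B, E, D are collinear ∩ FD ⟂ BE]
   → D = (-244/65, 717/65)

D = (-244/65, 717/65)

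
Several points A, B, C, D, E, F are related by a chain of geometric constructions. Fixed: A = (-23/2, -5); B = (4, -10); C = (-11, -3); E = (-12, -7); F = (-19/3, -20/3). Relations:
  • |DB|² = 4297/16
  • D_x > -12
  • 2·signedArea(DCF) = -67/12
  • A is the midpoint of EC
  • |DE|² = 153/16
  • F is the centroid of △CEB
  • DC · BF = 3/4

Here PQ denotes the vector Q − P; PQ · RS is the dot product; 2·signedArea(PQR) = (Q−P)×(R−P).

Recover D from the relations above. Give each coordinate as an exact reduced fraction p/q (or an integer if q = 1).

D = (-45/4, -4)

1. D_x = -45/4  [2·signedArea(DCF) = -67/12 ∩ DC · BF = 3/4]
2. D_y = -4  [2·signedArea(DCF) = -67/12 ∩ DC · BF = 3/4]
   → D = (-45/4, -4)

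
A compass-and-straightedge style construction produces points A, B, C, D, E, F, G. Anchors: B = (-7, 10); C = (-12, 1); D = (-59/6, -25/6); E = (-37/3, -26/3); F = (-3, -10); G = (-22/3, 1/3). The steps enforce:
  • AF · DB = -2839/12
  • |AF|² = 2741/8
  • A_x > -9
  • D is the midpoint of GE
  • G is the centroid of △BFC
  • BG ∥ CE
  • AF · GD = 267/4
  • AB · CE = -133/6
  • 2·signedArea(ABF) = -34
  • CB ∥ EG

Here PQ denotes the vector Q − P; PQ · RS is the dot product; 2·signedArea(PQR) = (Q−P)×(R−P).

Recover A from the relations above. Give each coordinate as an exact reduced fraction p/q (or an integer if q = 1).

1. A_x = -33/4  [AF · DB = -2839/12 ∩ 2·signedArea(ABF) = -34]
2. A_y = 31/4  [AF · DB = -2839/12 ∩ 2·signedArea(ABF) = -34]
   → A = (-33/4, 31/4)

A = (-33/4, 31/4)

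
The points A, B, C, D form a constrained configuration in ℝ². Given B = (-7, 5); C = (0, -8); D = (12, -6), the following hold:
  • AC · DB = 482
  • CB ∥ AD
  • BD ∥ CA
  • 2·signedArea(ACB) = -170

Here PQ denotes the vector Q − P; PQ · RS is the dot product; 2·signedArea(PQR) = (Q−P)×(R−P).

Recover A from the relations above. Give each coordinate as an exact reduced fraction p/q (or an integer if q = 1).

A = (19, -19)

1. A_x = 19  [CB ∥ AD ∩ BD ∥ CA]
2. A_y = -19  [CB ∥ AD ∩ BD ∥ CA]
   → A = (19, -19)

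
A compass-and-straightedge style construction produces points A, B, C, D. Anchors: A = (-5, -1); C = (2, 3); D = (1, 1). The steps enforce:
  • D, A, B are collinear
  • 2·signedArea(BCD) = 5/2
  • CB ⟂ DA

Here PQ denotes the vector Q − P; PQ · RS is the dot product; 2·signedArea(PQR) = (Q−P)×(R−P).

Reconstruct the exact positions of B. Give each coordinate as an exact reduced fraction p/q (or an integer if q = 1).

B = (5/2, 3/2)

1. B_x = 5/2  [D, A, B are collinear ∩ CB ⟂ DA]
2. B_y = 3/2  [D, A, B are collinear ∩ CB ⟂ DA]
   → B = (5/2, 3/2)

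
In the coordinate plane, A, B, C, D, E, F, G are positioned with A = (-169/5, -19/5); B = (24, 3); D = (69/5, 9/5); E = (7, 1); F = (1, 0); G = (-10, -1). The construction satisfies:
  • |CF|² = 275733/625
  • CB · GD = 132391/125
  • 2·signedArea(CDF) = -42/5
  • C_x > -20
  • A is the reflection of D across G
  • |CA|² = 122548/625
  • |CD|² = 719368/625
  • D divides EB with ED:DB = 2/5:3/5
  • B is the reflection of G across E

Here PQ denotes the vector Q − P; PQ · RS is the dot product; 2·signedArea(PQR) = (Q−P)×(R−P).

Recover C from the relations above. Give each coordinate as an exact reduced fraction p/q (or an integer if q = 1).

C = (-497/25, -57/25)

1. C_x = -497/25  [CB · GD = 132391/125 ∩ 2·signedArea(CDF) = -42/5]
2. C_y = -57/25  [CB · GD = 132391/125 ∩ 2·signedArea(CDF) = -42/5]
   → C = (-497/25, -57/25)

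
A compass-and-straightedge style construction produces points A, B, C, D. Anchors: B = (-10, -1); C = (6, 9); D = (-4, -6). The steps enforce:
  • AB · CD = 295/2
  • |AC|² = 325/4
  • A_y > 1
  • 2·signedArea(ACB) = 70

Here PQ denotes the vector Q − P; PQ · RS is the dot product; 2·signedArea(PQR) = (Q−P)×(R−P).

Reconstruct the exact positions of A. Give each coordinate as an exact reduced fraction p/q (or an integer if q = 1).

1. A_x = 1  [AB · CD = 295/2 ∩ 2·signedArea(ACB) = 70]
2. A_y = 3/2  [AB · CD = 295/2 ∩ 2·signedArea(ACB) = 70]
   → A = (1, 3/2)

A = (1, 3/2)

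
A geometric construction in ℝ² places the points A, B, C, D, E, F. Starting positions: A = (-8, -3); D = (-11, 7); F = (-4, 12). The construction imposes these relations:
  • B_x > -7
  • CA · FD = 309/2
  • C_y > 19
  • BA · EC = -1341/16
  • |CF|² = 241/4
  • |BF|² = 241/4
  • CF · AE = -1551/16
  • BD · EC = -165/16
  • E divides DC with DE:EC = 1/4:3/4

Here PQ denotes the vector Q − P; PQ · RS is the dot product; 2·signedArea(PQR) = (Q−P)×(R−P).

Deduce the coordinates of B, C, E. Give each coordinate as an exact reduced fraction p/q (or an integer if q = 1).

1. C_x = -2  [line 7·x + 5·y + -167/2 = 0 ∩ |CF|² = 241/4]
2. C_y = 39/2  [line 7·x + 5·y + -167/2 = 0 ∩ |CF|² = 241/4]
   → C = (-2, 39/2)
3. E_x = -35/4  [E divides DC with DE:EC = 1/4:3/4]
4. E_y = 81/8  [E divides DC with DE:EC = 1/4:3/4]
   → E = (-35/4, 81/8)
5. B_x = -6  [line -27/4·x + -75/8·y + 27/16 = 0 ∩ |BF|² = 241/4]
6. B_y = 9/2  [line -27/4·x + -75/8·y + 27/16 = 0 ∩ |BF|² = 241/4]
   → B = (-6, 9/2)

B = (-6, 9/2)
C = (-2, 39/2)
E = (-35/4, 81/8)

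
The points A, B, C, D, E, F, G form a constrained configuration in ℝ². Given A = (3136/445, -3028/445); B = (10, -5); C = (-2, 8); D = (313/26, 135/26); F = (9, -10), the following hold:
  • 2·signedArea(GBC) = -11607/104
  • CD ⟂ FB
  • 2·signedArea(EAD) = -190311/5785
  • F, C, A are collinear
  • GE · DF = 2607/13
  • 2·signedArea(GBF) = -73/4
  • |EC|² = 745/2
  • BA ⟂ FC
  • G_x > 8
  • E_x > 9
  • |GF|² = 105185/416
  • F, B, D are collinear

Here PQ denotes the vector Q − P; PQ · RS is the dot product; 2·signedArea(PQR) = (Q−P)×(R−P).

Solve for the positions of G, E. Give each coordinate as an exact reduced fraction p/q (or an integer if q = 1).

E = (19/2, -15/2)
G = (887/104, 613/104)

1. G_x = 887/104  [2·signedArea(GBF) = -73/4 ∩ 2·signedArea(GBC) = -11607/104]
2. G_y = 613/104  [2·signedArea(GBF) = -73/4 ∩ 2·signedArea(GBC) = -11607/104]
   → G = (887/104, 613/104)
3. E_x = 19/2  [2·signedArea(EAD) = -190311/5785 ∩ GE · DF = 2607/13]
4. E_y = -15/2  [2·signedArea(EAD) = -190311/5785 ∩ GE · DF = 2607/13]
   → E = (19/2, -15/2)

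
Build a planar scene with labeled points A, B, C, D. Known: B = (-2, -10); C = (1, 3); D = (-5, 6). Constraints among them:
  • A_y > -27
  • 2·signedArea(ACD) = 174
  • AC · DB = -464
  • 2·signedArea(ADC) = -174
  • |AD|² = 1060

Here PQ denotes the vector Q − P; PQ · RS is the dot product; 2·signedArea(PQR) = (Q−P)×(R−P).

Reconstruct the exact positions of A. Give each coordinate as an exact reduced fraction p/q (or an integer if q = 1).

A = (1, -26)

1. A_x = 1  [2·signedArea(ACD) = 174 ∩ AC · DB = -464]
2. A_y = -26  [2·signedArea(ACD) = 174 ∩ AC · DB = -464]
   → A = (1, -26)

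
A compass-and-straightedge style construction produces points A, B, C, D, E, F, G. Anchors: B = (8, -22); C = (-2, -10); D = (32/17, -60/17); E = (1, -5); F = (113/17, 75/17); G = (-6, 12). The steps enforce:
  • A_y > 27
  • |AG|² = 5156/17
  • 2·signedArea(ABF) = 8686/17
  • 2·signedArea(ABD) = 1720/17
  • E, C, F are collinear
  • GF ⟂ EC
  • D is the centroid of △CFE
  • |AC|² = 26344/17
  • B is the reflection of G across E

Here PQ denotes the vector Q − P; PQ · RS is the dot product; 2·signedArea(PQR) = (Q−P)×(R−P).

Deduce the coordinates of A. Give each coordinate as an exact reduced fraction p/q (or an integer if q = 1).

A = (-236/17, 468/17)

1. A_x = -236/17  [2·signedArea(ABD) = 1720/17 ∩ 2·signedArea(ABF) = 8686/17]
2. A_y = 468/17  [2·signedArea(ABD) = 1720/17 ∩ 2·signedArea(ABF) = 8686/17]
   → A = (-236/17, 468/17)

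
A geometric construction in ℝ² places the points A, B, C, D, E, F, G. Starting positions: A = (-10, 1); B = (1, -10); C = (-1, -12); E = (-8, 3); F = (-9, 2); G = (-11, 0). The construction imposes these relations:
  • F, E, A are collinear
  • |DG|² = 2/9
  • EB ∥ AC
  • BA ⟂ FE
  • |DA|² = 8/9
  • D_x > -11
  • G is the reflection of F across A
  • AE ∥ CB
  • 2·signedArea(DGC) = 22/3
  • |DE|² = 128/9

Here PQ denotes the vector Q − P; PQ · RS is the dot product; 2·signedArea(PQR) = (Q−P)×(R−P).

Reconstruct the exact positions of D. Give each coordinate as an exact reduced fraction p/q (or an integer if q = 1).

D = (-32/3, 1/3)

1. D_x = -32/3  [line 12·x + 10·y + 374/3 = 0 ∩ |DE|² = 128/9]
2. D_y = 1/3  [line 12·x + 10·y + 374/3 = 0 ∩ |DE|² = 128/9]
   → D = (-32/3, 1/3)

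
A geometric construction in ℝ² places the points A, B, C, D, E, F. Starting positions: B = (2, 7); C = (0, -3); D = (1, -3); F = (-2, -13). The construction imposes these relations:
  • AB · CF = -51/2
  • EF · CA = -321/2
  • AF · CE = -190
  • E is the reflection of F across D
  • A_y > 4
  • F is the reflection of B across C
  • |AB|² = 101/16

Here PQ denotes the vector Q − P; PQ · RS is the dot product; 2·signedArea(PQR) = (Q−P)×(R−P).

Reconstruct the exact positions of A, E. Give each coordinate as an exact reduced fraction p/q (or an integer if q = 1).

A = (7/4, 9/2)
E = (4, 7)

1. E_x = 4  [E is the reflection of F across D]
2. E_y = 7  [E is the reflection of F across D]
   → E = (4, 7)
3. A_x = 7/4  [AB · CF = -51/2 ∩ EF · CA = -321/2]
4. A_y = 9/2  [AB · CF = -51/2 ∩ EF · CA = -321/2]
   → A = (7/4, 9/2)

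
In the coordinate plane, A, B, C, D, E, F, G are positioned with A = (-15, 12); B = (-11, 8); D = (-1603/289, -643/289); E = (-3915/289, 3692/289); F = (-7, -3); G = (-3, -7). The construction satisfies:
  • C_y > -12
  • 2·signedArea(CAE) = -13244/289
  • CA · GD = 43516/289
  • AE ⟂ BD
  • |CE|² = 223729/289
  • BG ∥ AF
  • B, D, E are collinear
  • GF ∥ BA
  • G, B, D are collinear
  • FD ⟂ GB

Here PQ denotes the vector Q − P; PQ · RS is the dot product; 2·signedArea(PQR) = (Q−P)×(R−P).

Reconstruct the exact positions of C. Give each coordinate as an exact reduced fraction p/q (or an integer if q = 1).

1. C_x = -131/289  [line 736/289·x + -1380/289·y + -15916/289 = 0 ∩ |CE|² = 223729/289]
2. C_y = -3403/289  [line 736/289·x + -1380/289·y + -15916/289 = 0 ∩ |CE|² = 223729/289]
   → C = (-131/289, -3403/289)

C = (-131/289, -3403/289)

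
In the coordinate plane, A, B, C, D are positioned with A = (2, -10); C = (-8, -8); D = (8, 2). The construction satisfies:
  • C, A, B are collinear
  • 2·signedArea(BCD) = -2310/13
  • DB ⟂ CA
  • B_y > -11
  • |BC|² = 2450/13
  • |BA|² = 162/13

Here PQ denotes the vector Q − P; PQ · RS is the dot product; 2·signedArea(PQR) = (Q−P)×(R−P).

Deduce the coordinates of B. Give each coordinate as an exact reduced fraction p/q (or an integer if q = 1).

B = (71/13, -139/13)

1. B_x = 71/13  [C, A, B are collinear ∩ DB ⟂ CA]
2. B_y = -139/13  [C, A, B are collinear ∩ DB ⟂ CA]
   → B = (71/13, -139/13)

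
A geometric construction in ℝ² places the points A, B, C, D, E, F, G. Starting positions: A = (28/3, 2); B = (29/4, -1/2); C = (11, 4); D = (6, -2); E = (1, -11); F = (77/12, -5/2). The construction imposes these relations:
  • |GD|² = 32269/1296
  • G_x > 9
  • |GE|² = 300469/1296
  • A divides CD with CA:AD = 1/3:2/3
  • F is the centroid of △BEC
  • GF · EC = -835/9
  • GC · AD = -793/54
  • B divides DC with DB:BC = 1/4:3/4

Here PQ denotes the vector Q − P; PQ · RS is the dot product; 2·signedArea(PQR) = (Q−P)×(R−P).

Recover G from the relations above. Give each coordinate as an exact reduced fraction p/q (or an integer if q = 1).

1. G_x = 331/36  [GF · EC = -835/9 ∩ GC · AD = -793/54]
2. G_y = 11/6  [GF · EC = -835/9 ∩ GC · AD = -793/54]
   → G = (331/36, 11/6)

G = (331/36, 11/6)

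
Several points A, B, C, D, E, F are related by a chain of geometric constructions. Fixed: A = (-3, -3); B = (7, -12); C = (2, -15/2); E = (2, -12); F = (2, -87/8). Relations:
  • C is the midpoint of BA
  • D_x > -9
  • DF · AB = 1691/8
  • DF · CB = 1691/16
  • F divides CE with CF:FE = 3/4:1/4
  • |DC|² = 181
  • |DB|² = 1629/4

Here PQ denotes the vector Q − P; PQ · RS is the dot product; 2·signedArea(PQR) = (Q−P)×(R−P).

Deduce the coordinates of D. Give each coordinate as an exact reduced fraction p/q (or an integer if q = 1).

D = (-8, 3/2)

1. D_x = -8  [line -10·x + 9·y + -187/2 = 0 ∩ |DB|² = 1629/4]
2. D_y = 3/2  [line -10·x + 9·y + -187/2 = 0 ∩ |DB|² = 1629/4]
   → D = (-8, 3/2)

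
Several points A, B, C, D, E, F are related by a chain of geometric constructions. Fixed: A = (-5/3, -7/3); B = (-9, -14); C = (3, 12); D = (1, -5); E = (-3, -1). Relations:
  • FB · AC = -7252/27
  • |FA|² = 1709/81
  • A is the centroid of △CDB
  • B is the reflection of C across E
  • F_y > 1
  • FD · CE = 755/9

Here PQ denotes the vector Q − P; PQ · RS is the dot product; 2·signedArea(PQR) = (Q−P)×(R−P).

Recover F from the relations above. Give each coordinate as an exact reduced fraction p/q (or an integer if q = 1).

1. F_x = 7/9  [FB · AC = -7252/27 ∩ FD · CE = 755/9]
2. F_y = 14/9  [FB · AC = -7252/27 ∩ FD · CE = 755/9]
   → F = (7/9, 14/9)

F = (7/9, 14/9)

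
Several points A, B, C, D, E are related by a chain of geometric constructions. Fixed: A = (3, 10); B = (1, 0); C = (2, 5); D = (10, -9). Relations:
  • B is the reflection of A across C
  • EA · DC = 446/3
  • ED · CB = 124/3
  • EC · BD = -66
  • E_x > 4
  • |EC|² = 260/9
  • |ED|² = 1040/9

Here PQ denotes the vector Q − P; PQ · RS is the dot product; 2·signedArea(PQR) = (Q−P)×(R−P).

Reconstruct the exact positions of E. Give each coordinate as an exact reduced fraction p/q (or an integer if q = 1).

E = (14/3, 1/3)

1. E_x = 14/3  [ED · CB = 124/3 ∩ EA · DC = 446/3]
2. E_y = 1/3  [ED · CB = 124/3 ∩ EA · DC = 446/3]
   → E = (14/3, 1/3)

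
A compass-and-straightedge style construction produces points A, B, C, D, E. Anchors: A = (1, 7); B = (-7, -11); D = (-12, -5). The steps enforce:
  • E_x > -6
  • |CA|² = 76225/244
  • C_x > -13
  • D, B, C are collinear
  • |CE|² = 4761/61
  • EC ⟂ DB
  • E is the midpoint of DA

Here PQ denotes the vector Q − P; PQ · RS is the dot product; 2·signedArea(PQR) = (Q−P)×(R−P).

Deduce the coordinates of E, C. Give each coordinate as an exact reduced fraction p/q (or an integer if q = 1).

C = (-1499/122, -284/61)
E = (-11/2, 1)

1. E_x = -11/2  [E is the midpoint of DA]
2. E_y = 1  [E is the midpoint of DA]
   → E = (-11/2, 1)
3. C_x = -1499/122  [D, B, C are collinear ∩ EC ⟂ DB]
4. C_y = -284/61  [D, B, C are collinear ∩ EC ⟂ DB]
   → C = (-1499/122, -284/61)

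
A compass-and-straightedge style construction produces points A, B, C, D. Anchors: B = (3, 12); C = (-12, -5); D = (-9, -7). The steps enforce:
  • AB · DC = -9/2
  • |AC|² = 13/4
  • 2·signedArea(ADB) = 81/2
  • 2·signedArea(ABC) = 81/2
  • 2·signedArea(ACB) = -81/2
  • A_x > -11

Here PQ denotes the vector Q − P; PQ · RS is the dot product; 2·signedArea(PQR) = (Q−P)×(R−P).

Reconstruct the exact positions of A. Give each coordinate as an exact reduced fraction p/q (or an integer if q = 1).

A = (-21/2, -6)

1. A_x = -21/2  [2·signedArea(ACB) = -81/2 ∩ AB · DC = -9/2]
2. A_y = -6  [2·signedArea(ACB) = -81/2 ∩ AB · DC = -9/2]
   → A = (-21/2, -6)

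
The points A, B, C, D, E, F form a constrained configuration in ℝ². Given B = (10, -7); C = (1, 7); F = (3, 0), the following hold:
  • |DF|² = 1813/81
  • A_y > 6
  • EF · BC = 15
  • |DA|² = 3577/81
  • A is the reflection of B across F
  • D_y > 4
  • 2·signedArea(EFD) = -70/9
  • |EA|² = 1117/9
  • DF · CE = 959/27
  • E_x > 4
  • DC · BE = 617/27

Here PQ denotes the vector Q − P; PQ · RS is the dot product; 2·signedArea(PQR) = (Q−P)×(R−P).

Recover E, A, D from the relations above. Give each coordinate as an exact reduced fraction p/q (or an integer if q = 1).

1. A_x = -4  [A is the reflection of B across F]
2. A_y = 7  [A is the reflection of B across F]
   → A = (-4, 7)
3. E_x = 14/3  [line 9·x + -14·y + -42 = 0 ∩ |EA|² = 1117/9]
4. E_y = 0  [line 9·x + -14·y + -42 = 0 ∩ |EA|² = 1117/9]
   → E = (14/3, 0)
5. D_x = 20/9  [DF · CE = 959/27 ∩ DC · BE = 617/27]
6. D_y = 14/3  [DF · CE = 959/27 ∩ DC · BE = 617/27]
   → D = (20/9, 14/3)

A = (-4, 7)
D = (20/9, 14/3)
E = (14/3, 0)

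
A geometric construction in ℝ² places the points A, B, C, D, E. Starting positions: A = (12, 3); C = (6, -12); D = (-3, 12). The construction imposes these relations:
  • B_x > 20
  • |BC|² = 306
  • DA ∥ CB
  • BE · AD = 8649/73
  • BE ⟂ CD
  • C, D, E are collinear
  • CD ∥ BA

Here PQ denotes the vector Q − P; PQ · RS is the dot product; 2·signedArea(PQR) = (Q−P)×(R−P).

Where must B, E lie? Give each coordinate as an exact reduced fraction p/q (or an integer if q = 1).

B = (21, -21)
E = (789/73, -1812/73)

1. B_x = 21  [CD ∥ BA ∩ DA ∥ CB]
2. B_y = -21  [CD ∥ BA ∩ DA ∥ CB]
   → B = (21, -21)
3. E_x = 789/73  [C, D, E are collinear ∩ BE ⟂ CD]
4. E_y = -1812/73  [C, D, E are collinear ∩ BE ⟂ CD]
   → E = (789/73, -1812/73)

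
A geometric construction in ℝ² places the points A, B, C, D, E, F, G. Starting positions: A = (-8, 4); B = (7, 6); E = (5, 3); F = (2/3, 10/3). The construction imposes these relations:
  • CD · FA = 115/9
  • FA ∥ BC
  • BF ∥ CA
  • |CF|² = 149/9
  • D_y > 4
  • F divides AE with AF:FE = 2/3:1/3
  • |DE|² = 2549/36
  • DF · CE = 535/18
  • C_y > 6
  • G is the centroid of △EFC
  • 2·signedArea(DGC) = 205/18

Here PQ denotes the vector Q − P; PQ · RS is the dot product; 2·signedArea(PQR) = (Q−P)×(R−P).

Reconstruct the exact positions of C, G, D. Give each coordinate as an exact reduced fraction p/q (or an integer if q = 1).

C = (-5/3, 20/3)
D = (-10/3, 25/6)
G = (4/3, 13/3)

1. C_x = -5/3  [BF ∥ CA ∩ FA ∥ BC]
2. C_y = 20/3  [BF ∥ CA ∩ FA ∥ BC]
   → C = (-5/3, 20/3)
3. G_x = 4/3  [G is the centroid of △EFC]
4. G_y = 13/3  [G is the centroid of △EFC]
   → G = (4/3, 13/3)
5. D_x = -10/3  [DF · CE = 535/18 ∩ 2·signedArea(DGC) = 205/18]
6. D_y = 25/6  [DF · CE = 535/18 ∩ 2·signedArea(DGC) = 205/18]
   → D = (-10/3, 25/6)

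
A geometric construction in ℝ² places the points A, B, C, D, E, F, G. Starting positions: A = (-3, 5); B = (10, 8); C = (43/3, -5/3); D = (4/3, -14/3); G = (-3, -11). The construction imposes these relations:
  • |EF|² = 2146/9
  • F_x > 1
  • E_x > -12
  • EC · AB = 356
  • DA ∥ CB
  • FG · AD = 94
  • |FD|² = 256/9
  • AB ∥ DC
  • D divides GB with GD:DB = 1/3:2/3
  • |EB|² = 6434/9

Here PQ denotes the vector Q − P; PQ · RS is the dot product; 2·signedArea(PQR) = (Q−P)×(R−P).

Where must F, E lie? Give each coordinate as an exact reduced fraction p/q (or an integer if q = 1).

1. F_x = 4/3  [line -13/3·x + 29/3·y + -2/3 = 0 ∩ |FD|² = 256/9]
2. F_y = 2/3  [line -13/3·x + 29/3·y + -2/3 = 0 ∩ |FD|² = 256/9]
   → F = (4/3, 2/3)
3. E_x = -35/3  [line -13·x + -3·y + -524/3 = 0 ∩ |EF|² = 2146/9]
4. E_y = -23/3  [line -13·x + -3·y + -524/3 = 0 ∩ |EF|² = 2146/9]
   → E = (-35/3, -23/3)

E = (-35/3, -23/3)
F = (4/3, 2/3)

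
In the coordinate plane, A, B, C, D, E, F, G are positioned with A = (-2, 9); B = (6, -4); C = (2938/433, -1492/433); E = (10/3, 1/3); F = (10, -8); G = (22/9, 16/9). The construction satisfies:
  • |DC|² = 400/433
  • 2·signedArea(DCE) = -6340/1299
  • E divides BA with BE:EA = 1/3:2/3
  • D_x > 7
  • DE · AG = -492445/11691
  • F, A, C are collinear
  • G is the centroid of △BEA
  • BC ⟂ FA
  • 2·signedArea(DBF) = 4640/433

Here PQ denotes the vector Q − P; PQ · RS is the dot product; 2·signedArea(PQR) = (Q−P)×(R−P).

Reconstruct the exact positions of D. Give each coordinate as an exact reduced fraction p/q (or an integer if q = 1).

1. D_x = 3278/433  [2·signedArea(DCE) = -6340/1299 ∩ DE · AG = -492445/11691]
2. D_y = -1252/433  [2·signedArea(DCE) = -6340/1299 ∩ DE · AG = -492445/11691]
   → D = (3278/433, -1252/433)

D = (3278/433, -1252/433)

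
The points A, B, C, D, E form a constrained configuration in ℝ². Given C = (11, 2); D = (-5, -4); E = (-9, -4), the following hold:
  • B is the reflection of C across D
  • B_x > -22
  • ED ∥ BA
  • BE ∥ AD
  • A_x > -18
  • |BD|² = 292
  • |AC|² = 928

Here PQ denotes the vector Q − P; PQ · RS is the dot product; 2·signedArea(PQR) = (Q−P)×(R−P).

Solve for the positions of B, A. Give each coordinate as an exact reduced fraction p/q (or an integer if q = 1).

A = (-17, -10)
B = (-21, -10)

1. B_x = -21  [B is the reflection of C across D]
2. B_y = -10  [B is the reflection of C across D]
   → B = (-21, -10)
3. A_x = -17  [BE ∥ AD ∩ ED ∥ BA]
4. A_y = -10  [BE ∥ AD ∩ ED ∥ BA]
   → A = (-17, -10)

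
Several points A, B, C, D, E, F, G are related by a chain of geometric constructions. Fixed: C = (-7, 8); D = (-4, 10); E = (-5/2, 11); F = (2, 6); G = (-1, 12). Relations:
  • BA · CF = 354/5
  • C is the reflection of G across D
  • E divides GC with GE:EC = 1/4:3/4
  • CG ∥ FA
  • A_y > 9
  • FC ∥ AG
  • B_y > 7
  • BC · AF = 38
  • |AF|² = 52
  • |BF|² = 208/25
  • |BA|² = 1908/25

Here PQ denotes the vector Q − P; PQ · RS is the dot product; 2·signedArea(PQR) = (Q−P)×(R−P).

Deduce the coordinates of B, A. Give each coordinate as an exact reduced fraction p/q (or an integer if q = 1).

1. A_x = 8  [FC ∥ AG ∩ CG ∥ FA]
2. A_y = 10  [FC ∥ AG ∩ CG ∥ FA]
   → A = (8, 10)
3. B_x = -2/5  [BC · AF = 38 ∩ BA · CF = 354/5]
4. B_y = 38/5  [BC · AF = 38 ∩ BA · CF = 354/5]
   → B = (-2/5, 38/5)

A = (8, 10)
B = (-2/5, 38/5)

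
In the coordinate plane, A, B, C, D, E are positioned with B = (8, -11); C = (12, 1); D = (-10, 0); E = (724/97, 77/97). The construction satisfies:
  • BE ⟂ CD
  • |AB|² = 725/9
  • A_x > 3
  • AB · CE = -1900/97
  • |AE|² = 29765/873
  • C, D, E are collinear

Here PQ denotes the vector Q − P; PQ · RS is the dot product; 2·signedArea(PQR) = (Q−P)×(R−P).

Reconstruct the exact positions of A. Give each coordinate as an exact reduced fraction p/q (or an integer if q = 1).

1. A_x = 10/3  [line 440/97·x + 20/97·y + -1400/97 = 0 ∩ |AE|² = 29765/873]
2. A_y = -10/3  [line 440/97·x + 20/97·y + -1400/97 = 0 ∩ |AE|² = 29765/873]
   → A = (10/3, -10/3)

A = (10/3, -10/3)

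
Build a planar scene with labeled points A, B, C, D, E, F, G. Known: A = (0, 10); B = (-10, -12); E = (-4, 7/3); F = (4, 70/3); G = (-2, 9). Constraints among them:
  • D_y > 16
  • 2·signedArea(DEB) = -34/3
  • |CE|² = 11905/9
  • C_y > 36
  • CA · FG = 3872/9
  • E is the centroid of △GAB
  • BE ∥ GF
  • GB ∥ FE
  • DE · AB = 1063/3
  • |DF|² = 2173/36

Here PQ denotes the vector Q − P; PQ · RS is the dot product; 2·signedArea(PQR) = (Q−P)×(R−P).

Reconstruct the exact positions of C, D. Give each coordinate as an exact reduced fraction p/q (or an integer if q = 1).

1. C_x = 8  [line 6·x + 43/3·y + -5162/9 = 0 ∩ |CE|² = 11905/9]
2. C_y = 110/3  [line 6·x + 43/3·y + -5162/9 = 0 ∩ |CE|² = 11905/9]
   → C = (8, 110/3)
3. D_x = 1  [DE · AB = 1063/3 ∩ 2·signedArea(DEB) = -34/3]
4. D_y = 97/6  [DE · AB = 1063/3 ∩ 2·signedArea(DEB) = -34/3]
   → D = (1, 97/6)

C = (8, 110/3)
D = (1, 97/6)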